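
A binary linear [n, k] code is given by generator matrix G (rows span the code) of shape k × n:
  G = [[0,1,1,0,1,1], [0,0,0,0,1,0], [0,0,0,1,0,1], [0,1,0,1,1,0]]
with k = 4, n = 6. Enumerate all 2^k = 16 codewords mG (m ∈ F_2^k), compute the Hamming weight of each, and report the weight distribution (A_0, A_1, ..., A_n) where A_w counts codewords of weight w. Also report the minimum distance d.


Weight distribution: A_0 = 1, A_1 = 2, A_2 = 4, A_3 = 6, A_4 = 3. Minimum distance d = 1.

Enumerate all 2^4 = 16 messages m ∈ F_2^4.
For each, compute codeword c = mG in F_2^6, then tally its weight.
  m = 0000 → c = 000000, weight = 0.
  m = 1000 → c = 011011, weight = 4.
  m = 0100 → c = 000010, weight = 1.
  m = 1100 → c = 011001, weight = 3.
  m = 0010 → c = 000101, weight = 2.
  m = 1010 → c = 011110, weight = 4.
  m = 0110 → c = 000111, weight = 3.
  m = 1110 → c = 011100, weight = 3.
  m = 0001 → c = 010110, weight = 3.
  m = 1001 → c = 001101, weight = 3.
  m = 0101 → c = 010100, weight = 2.
  m = 1101 → c = 001111, weight = 4.
  m = 0011 → c = 010011, weight = 3.
  m = 1011 → c = 001000, weight = 1.
  m = 0111 → c = 010001, weight = 2.
  m = 1111 → c = 001010, weight = 2.
Tally weights:
  weight 0: 1 codewords.
  weight 1: 2 codewords.
  weight 2: 4 codewords.
  weight 3: 6 codewords.
  weight 4: 3 codewords.
Minimum distance d = smallest w > 0 with A_w > 0 = 1.
Sanity: Σ A_w = 16 = 2^4 = 16 ✓.


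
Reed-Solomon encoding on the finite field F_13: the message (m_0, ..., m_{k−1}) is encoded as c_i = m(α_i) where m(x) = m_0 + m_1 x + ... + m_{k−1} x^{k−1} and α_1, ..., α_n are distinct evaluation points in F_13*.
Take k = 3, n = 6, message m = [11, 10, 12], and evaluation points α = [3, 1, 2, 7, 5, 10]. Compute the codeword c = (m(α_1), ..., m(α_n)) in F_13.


c = [6, 7, 1, 6, 10, 11]

Message polynomial: m(x) = 11 + 10·x + 12·x^2 (mod 13).
For each evaluation point α_i, compute m(α_i) mod 13:
  α_1 = 3: Horner steps 12 → 7 → 6, so m(3) = 6.
  α_2 = 1: Horner steps 12 → 9 → 7, so m(1) = 7.
  α_3 = 2: Horner steps 12 → 8 → 1, so m(2) = 1.
  α_4 = 7: Horner steps 12 → 3 → 6, so m(7) = 6.
  α_5 = 5: Horner steps 12 → 5 → 10, so m(5) = 10.
  α_6 = 10: Horner steps 12 → 0 → 11, so m(10) = 11.
Codeword c = [6, 7, 1, 6, 10, 11] ∈ F_13^6.


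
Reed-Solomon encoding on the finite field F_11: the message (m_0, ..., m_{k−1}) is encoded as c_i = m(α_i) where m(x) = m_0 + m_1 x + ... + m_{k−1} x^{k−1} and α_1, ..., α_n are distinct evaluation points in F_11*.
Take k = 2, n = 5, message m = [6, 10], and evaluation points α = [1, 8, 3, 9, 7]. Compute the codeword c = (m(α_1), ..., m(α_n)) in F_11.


c = [5, 9, 3, 8, 10]

Message polynomial: m(x) = 6 + 10·x (mod 11).
For each evaluation point α_i, compute m(α_i) mod 11:
  α_1 = 1: Horner steps 10 → 5, so m(1) = 5.
  α_2 = 8: Horner steps 10 → 9, so m(8) = 9.
  α_3 = 3: Horner steps 10 → 3, so m(3) = 3.
  α_4 = 9: Horner steps 10 → 8, so m(9) = 8.
  α_5 = 7: Horner steps 10 → 10, so m(7) = 10.
Codeword c = [5, 9, 3, 8, 10] ∈ F_11^5.


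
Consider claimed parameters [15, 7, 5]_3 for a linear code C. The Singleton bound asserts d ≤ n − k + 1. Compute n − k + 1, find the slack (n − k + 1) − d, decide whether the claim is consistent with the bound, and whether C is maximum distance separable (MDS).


Singleton RHS = n − k + 1 = 9, slack = 4, bound satisfied, not MDS.

Singleton bound: d ≤ n − k + 1.
Here n = 15, k = 7, so n − k + 1 = 9.
Given d = 5, check d ≤ 9: YES.
Slack = (n − k + 1) − d = 4.
The code is NOT MDS (slack = 4 > 0).
Description: the claimed parameters are [15, 7, 5]_3; such a code would be non-MDS.


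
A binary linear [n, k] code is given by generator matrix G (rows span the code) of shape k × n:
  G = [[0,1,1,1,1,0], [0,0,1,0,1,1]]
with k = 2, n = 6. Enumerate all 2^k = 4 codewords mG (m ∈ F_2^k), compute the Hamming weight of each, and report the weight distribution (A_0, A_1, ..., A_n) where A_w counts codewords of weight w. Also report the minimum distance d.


Weight distribution: A_0 = 1, A_3 = 2, A_4 = 1. Minimum distance d = 3.

Enumerate all 2^2 = 4 messages m ∈ F_2^2.
For each, compute codeword c = mG in F_2^6, then tally its weight.
  m = 00 → c = 000000, weight = 0.
  m = 10 → c = 011110, weight = 4.
  m = 01 → c = 001011, weight = 3.
  m = 11 → c = 010101, weight = 3.
Tally weights:
  weight 0: 1 codewords.
  weight 3: 2 codewords.
  weight 4: 1 codewords.
Minimum distance d = smallest w > 0 with A_w > 0 = 3.
Sanity: Σ A_w = 4 = 2^2 = 4 ✓.


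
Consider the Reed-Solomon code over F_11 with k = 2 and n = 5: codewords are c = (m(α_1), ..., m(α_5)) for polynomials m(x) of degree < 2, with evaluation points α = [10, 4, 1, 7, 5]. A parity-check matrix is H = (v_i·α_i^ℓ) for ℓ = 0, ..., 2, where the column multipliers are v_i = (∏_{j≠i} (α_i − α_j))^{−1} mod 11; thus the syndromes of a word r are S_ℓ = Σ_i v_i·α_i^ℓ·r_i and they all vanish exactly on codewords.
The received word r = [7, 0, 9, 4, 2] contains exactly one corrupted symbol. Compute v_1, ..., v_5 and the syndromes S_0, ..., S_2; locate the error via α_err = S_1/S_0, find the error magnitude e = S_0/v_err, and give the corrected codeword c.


S = (10, 7, 6), error at position 2, error magnitude e = 10, c = [7, 1, 9, 4, 2].

Step 1: column multipliers v_i = (∏_{j≠i}(α_i − α_j))^{−1} mod 11.
  i = 1 (α = 10): (10−4)(10−1)(10−7)(10−5) = 6·9·3·5 = 810 ≡ 7, so v_1 = 7^{−1} = 8 (mod 11).
  i = 2 (α = 4): (4−10)(4−1)(4−7)(4−5) = (−6)·3·(−3)·(−1) = −54 ≡ 1, so v_2 = 1^{−1} = 1 (mod 11).
  i = 3 (α = 1): (1−10)(1−4)(1−7)(1−5) = (−9)·(−3)·(−6)·(−4) = 648 ≡ 10, so v_3 = 10^{−1} = 10 (mod 11).
  i = 4 (α = 7): (7−10)(7−4)(7−1)(7−5) = (−3)·3·6·2 = −108 ≡ 2, so v_4 = 2^{−1} = 6 (mod 11).
  i = 5 (α = 5): (5−10)(5−4)(5−1)(5−7) = (−5)·1·4·(−2) = 40 ≡ 7, so v_5 = 7^{−1} = 8 (mod 11).
  v = [8, 1, 10, 6, 8].
Step 2: syndromes of r = [7, 0, 9, 4, 2] (all sums mod 11).
  S_0 = Σ v_i r_i = 8·7 + 1·0 + 10·9 + 6·4 + 8·2 = 186 ≡ 10.
  S_1 = Σ v_i α_i r_i = 8·10·7 + 1·4·0 + 10·1·9 + 6·7·4 + 8·5·2 = 898 ≡ 7.
  α_i^2 mod 11 = [1, 5, 1, 5, 3].
  S_2 = Σ v_i α_i^2 r_i = 8·1·7 + 1·5·0 + 10·1·9 + 6·5·4 + 8·3·2 = 314 ≡ 6.
  S = (10, 7, 6) ≠ 0, so r is not a codeword (an error is present).
Step 3: locate the error. For a single error e at position i, S_ℓ = v_i·e·α_i^ℓ, so α_err = S_1/S_0.
  S_0^{−1} = 10^{−1} = 10 (mod 11), so α_err = 7·10 = 70 ≡ 4 = α_2. Error position i = 2.
  Consistency check: S_2/S_1 = 6·8 = 48 ≡ 4 = α_err ✓ (single-error assumption holds).
Step 4: error magnitude e = S_0/v_2 = S_0·∏_{j≠2}(α_2 − α_j) = 10·1 = 10 ≡ 10 (mod 11).
Step 5: correct position 2: c_2 = r_2 − e = 0 − 10 ≡ 1 (mod 11). Hence c = [7, 1, 9, 4, 2].
  Check: interpolating c through the α_i gives m(x) = 8 + 1·x (degree < 2) with m(α_i) = c_i for every i, so c is indeed a codeword.


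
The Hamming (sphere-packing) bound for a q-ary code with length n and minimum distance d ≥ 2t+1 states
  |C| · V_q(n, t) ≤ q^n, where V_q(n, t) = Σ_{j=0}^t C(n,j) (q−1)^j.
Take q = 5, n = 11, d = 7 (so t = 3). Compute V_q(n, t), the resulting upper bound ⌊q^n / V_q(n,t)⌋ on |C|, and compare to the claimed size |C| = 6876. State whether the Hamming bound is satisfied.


V_q(n, t) = 11485, q^n = 48828125, Hamming bound = 4251, |C| = 6876 > bound (violated).

Step 1: Compute V_q(n, t) = Σ_{j=0}^3 C(n, j) (q−1)^j.
  j = 0: C(11,0)·(4)^0 = 1·1 = 1.
  j = 1: C(11,1)·(4)^1 = 11·4 = 44.
  j = 2: C(11,2)·(4)^2 = 55·16 = 880.
  j = 3: C(11,3)·(4)^3 = 165·64 = 10560.
  V_q(n, t) = 1 + 44 + 880 + 10560 = 11485.
Step 2: q^n = 5^11 = 48828125.
Step 3: Hamming bound ⌊q^n / V_q(n,t)⌋ = ⌊48828125/11485⌋ = 4251.
Step 4: Compare |C| = 6876 to 4251: violated.
The claimed |C| lies above the Hamming bound, so no 5-ary code of length 11 with d ≥ 7 can have 6876 codewords.


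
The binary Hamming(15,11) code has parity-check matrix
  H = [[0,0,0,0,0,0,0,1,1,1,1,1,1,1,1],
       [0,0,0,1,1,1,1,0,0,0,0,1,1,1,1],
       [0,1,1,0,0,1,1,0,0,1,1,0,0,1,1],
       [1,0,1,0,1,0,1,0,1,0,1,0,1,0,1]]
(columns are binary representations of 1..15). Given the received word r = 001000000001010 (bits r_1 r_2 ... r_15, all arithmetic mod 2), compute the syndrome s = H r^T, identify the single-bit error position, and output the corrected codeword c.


s = (0, 0, 0, 1)^T, error position = 1, corrected codeword c = 101000000001010

Compute s = H r^T mod 2 one row at a time:
  s_1 = 0 + 0 + 0 + 0 + 1 + 0 + 1 + 0 = 2 ≡ 0 (mod 2).
  s_2 = 0 + 0 + 0 + 0 + 1 + 0 + 1 + 0 = 2 ≡ 0 (mod 2).
  s_3 = 0 + 1 + 0 + 0 + 0 + 0 + 1 + 0 = 2 ≡ 0 (mod 2).
  s_4 = 0 + 1 + 0 + 0 + 0 + 0 + 0 + 0 = 1 ≡ 1 (mod 2).
s = (0, 0, 0, 1)^T — this equals column 1 of H (binary 0001), so error is at position 1.
Correct: flip bit 1 of r = 001000000001010 to get c = 101000000001010.


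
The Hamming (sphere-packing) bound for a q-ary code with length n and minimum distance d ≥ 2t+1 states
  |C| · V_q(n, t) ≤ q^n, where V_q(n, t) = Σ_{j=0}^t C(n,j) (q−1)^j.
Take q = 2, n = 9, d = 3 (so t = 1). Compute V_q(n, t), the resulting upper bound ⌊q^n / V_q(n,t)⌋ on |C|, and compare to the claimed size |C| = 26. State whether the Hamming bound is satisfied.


V_q(n, t) = 10, q^n = 512, Hamming bound = 51, |C| = 26 ≤ bound (satisfied).

Step 1: Compute V_q(n, t) = Σ_{j=0}^1 C(n, j) (q−1)^j.
  j = 0: C(9,0)·(1)^0 = 1·1 = 1.
  j = 1: C(9,1)·(1)^1 = 9·1 = 9.
  V_q(n, t) = 1 + 9 = 10.
Step 2: q^n = 2^9 = 512.
Step 3: Hamming bound ⌊q^n / V_q(n,t)⌋ = ⌊512/10⌋ = 51.
Step 4: Compare |C| = 26 to 51: satisfied.
The claimed |C| lies below the Hamming bound.


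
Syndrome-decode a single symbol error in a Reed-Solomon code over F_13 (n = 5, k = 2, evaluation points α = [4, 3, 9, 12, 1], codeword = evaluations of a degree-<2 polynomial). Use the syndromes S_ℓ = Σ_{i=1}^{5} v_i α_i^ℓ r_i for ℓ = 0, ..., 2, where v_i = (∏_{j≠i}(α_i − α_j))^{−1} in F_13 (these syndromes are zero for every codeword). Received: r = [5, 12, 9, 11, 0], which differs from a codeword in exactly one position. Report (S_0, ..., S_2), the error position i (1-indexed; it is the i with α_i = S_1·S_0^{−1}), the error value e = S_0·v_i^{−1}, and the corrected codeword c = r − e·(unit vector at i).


S = (1, 12, 1), error at position 4, error magnitude e = 10, c = [5, 12, 9, 1, 0].

Step 1: column multipliers v_i = (∏_{j≠i}(α_i − α_j))^{−1} mod 13.
  i = 1 (α = 4): (4−3)(4−9)(4−12)(4−1) = 1·(−5)·(−8)·3 = 120 ≡ 3, so v_1 = 3^{−1} = 9 (mod 13).
  i = 2 (α = 3): (3−4)(3−9)(3−12)(3−1) = (−1)·(−6)·(−9)·2 = −108 ≡ 9, so v_2 = 9^{−1} = 3 (mod 13).
  i = 3 (α = 9): (9−4)(9−3)(9−12)(9−1) = 5·6·(−3)·8 = −720 ≡ 8, so v_3 = 8^{−1} = 5 (mod 13).
  i = 4 (α = 12): (12−4)(12−3)(12−9)(12−1) = 8·9·3·11 = 2376 ≡ 10, so v_4 = 10^{−1} = 4 (mod 13).
  i = 5 (α = 1): (1−4)(1−3)(1−9)(1−12) = (−3)·(−2)·(−8)·(−11) = 528 ≡ 8, so v_5 = 8^{−1} = 5 (mod 13).
  v = [9, 3, 5, 4, 5].
Step 2: syndromes of r = [5, 12, 9, 11, 0] (all sums mod 13).
  S_0 = Σ v_i r_i = 9·5 + 3·12 + 5·9 + 4·11 + 5·0 = 170 ≡ 1.
  S_1 = Σ v_i α_i r_i = 9·4·5 + 3·3·12 + 5·9·9 + 4·12·11 + 5·1·0 = 1221 ≡ 12.
  α_i^2 mod 13 = [3, 9, 3, 1, 1].
  S_2 = Σ v_i α_i^2 r_i = 9·3·5 + 3·9·12 + 5·3·9 + 4·1·11 + 5·1·0 = 638 ≡ 1.
  S = (1, 12, 1) ≠ 0, so r is not a codeword (an error is present).
Step 3: locate the error. For a single error e at position i, S_ℓ = v_i·e·α_i^ℓ, so α_err = S_1/S_0.
  S_0^{−1} = 1^{−1} = 1 (mod 13), so α_err = 12·1 = 12 ≡ 12 = α_4. Error position i = 4.
  Consistency check: S_2/S_1 = 1·12 = 12 ≡ 12 = α_err ✓ (single-error assumption holds).
Step 4: error magnitude e = S_0/v_4 = S_0·∏_{j≠4}(α_4 − α_j) = 1·10 = 10 ≡ 10 (mod 13).
Step 5: correct position 4: c_4 = r_4 − e = 11 − 10 ≡ 1 (mod 13). Hence c = [5, 12, 9, 1, 0].
  Check: interpolating c through the α_i gives m(x) = 7 + 6·x (degree < 2) with m(α_i) = c_i for every i, so c is indeed a codeword.


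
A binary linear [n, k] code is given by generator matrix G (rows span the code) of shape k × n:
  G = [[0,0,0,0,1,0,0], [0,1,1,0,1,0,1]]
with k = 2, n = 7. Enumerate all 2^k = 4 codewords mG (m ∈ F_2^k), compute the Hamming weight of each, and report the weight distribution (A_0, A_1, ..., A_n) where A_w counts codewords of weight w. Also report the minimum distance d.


Weight distribution: A_0 = 1, A_1 = 1, A_3 = 1, A_4 = 1. Minimum distance d = 1.

Enumerate all 2^2 = 4 messages m ∈ F_2^2.
For each, compute codeword c = mG in F_2^7, then tally its weight.
  m = 00 → c = 0000000, weight = 0.
  m = 10 → c = 0000100, weight = 1.
  m = 01 → c = 0110101, weight = 4.
  m = 11 → c = 0110001, weight = 3.
Tally weights:
  weight 0: 1 codewords.
  weight 1: 1 codewords.
  weight 3: 1 codewords.
  weight 4: 1 codewords.
Minimum distance d = smallest w > 0 with A_w > 0 = 1.
Sanity: Σ A_w = 4 = 2^2 = 4 ✓.


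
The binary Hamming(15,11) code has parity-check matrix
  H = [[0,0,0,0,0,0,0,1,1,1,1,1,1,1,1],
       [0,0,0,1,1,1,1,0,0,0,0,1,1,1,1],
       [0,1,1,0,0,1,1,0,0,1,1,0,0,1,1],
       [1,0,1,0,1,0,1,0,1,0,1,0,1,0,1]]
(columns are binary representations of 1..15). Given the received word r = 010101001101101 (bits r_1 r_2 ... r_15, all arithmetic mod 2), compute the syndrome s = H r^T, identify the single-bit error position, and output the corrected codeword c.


s = (1, 1, 0, 1)^T, error position = 13, corrected codeword c = 010101001101001

Compute s = H r^T mod 2 one row at a time:
  s_1 = 0 + 1 + 1 + 0 + 1 + 1 + 0 + 1 = 5 ≡ 1 (mod 2).
  s_2 = 1 + 0 + 1 + 0 + 1 + 1 + 0 + 1 = 5 ≡ 1 (mod 2).
  s_3 = 1 + 0 + 1 + 0 + 1 + 0 + 0 + 1 = 4 ≡ 0 (mod 2).
  s_4 = 0 + 0 + 0 + 0 + 1 + 0 + 1 + 1 = 3 ≡ 1 (mod 2).
s = (1, 1, 0, 1)^T — this equals column 13 of H (binary 1101), so error is at position 13.
Correct: flip bit 13 of r = 010101001101101 to get c = 010101001101001.


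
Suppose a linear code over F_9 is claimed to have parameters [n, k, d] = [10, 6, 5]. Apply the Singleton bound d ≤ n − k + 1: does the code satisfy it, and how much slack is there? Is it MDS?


Singleton RHS = n − k + 1 = 5, slack = 0, bound satisfied, MDS.

Singleton bound: d ≤ n − k + 1.
Here n = 10, k = 6, so n − k + 1 = 5.
Given d = 5, check d ≤ 5: YES.
Slack = (n − k + 1) − d = 0.
The code is MDS (slack = 0).
Description: the claimed parameters are [10, 6, 5]_9; such a code would be MDS (meets Singleton bound).


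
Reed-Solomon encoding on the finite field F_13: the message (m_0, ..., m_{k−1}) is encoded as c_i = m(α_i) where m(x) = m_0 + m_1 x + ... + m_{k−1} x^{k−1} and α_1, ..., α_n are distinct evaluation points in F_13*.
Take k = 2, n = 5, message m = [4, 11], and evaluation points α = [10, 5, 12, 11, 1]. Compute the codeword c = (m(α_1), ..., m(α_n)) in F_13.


c = [10, 7, 6, 8, 2]

Message polynomial: m(x) = 4 + 11·x (mod 13).
For each evaluation point α_i, compute m(α_i) mod 13:
  α_1 = 10: Horner steps 11 → 10, so m(10) = 10.
  α_2 = 5: Horner steps 11 → 7, so m(5) = 7.
  α_3 = 12: Horner steps 11 → 6, so m(12) = 6.
  α_4 = 11: Horner steps 11 → 8, so m(11) = 8.
  α_5 = 1: Horner steps 11 → 2, so m(1) = 2.
Codeword c = [10, 7, 6, 8, 2] ∈ F_13^5.


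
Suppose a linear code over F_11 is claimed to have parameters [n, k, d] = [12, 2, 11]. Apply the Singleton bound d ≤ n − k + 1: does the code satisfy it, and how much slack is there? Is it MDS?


Singleton RHS = n − k + 1 = 11, slack = 0, bound satisfied, MDS.

Singleton bound: d ≤ n − k + 1.
Here n = 12, k = 2, so n − k + 1 = 11.
Given d = 11, check d ≤ 11: YES.
Slack = (n − k + 1) − d = 0.
The code is MDS (slack = 0).
Description: the claimed parameters are [12, 2, 11]_11; such a code would be MDS (meets Singleton bound).


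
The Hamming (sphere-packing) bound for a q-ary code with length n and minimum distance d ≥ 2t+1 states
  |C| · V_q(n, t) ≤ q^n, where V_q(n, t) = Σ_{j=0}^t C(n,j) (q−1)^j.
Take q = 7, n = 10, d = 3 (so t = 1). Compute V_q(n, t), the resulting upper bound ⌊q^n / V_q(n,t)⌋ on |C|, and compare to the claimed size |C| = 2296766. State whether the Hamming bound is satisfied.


V_q(n, t) = 61, q^n = 282475249, Hamming bound = 4630741, |C| = 2296766 ≤ bound (satisfied).

Step 1: Compute V_q(n, t) = Σ_{j=0}^1 C(n, j) (q−1)^j.
  j = 0: C(10,0)·(6)^0 = 1·1 = 1.
  j = 1: C(10,1)·(6)^1 = 10·6 = 60.
  V_q(n, t) = 1 + 60 = 61.
Step 2: q^n = 7^10 = 282475249.
Step 3: Hamming bound ⌊q^n / V_q(n,t)⌋ = ⌊282475249/61⌋ = 4630741.
Step 4: Compare |C| = 2296766 to 4630741: satisfied.
The claimed |C| lies below the Hamming bound.


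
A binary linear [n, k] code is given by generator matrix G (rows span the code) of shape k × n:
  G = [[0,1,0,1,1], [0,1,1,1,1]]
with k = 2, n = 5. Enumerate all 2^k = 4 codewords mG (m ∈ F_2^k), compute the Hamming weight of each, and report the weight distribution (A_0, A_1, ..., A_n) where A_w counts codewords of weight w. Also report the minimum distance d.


Weight distribution: A_0 = 1, A_1 = 1, A_3 = 1, A_4 = 1. Minimum distance d = 1.

Enumerate all 2^2 = 4 messages m ∈ F_2^2.
For each, compute codeword c = mG in F_2^5, then tally its weight.
  m = 00 → c = 00000, weight = 0.
  m = 10 → c = 01011, weight = 3.
  m = 01 → c = 01111, weight = 4.
  m = 11 → c = 00100, weight = 1.
Tally weights:
  weight 0: 1 codewords.
  weight 1: 1 codewords.
  weight 3: 1 codewords.
  weight 4: 1 codewords.
Minimum distance d = smallest w > 0 with A_w > 0 = 1.
Sanity: Σ A_w = 4 = 2^2 = 4 ✓.


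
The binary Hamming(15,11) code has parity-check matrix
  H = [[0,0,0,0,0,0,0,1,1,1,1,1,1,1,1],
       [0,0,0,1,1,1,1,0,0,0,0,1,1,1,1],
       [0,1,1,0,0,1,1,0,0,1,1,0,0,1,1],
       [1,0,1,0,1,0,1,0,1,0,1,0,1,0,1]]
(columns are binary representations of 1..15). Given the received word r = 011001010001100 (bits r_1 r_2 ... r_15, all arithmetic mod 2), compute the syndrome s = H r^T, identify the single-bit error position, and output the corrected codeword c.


s = (1, 1, 1, 0)^T, error position = 14, corrected codeword c = 011001010001110

Compute s = H r^T mod 2 one row at a time:
  s_1 = 1 + 0 + 0 + 0 + 1 + 1 + 0 + 0 = 3 ≡ 1 (mod 2).
  s_2 = 0 + 0 + 1 + 0 + 1 + 1 + 0 + 0 = 3 ≡ 1 (mod 2).
  s_3 = 1 + 1 + 1 + 0 + 0 + 0 + 0 + 0 = 3 ≡ 1 (mod 2).
  s_4 = 0 + 1 + 0 + 0 + 0 + 0 + 1 + 0 = 2 ≡ 0 (mod 2).
s = (1, 1, 1, 0)^T — this equals column 14 of H (binary 1110), so error is at position 14.
Correct: flip bit 14 of r = 011001010001100 to get c = 011001010001110.


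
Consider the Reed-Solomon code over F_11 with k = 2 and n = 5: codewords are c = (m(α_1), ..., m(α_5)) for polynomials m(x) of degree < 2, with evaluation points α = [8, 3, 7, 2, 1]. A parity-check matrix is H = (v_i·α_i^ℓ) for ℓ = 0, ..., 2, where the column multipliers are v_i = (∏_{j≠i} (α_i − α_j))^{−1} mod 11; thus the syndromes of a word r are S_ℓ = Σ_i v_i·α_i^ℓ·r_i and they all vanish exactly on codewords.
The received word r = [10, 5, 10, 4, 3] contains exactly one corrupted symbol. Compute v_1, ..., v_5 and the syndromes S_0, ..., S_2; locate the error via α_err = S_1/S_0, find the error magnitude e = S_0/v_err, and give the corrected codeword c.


S = (1, 7, 5), error at position 3, error magnitude e = 1, c = [10, 5, 9, 4, 3].

Step 1: column multipliers v_i = (∏_{j≠i}(α_i − α_j))^{−1} mod 11.
  i = 1 (α = 8): (8−3)(8−7)(8−2)(8−1) = 5·1·6·7 = 210 ≡ 1, so v_1 = 1^{−1} = 1 (mod 11).
  i = 2 (α = 3): (3−8)(3−7)(3−2)(3−1) = (−5)·(−4)·1·2 = 40 ≡ 7, so v_2 = 7^{−1} = 8 (mod 11).
  i = 3 (α = 7): (7−8)(7−3)(7−2)(7−1) = (−1)·4·5·6 = −120 ≡ 1, so v_3 = 1^{−1} = 1 (mod 11).
  i = 4 (α = 2): (2−8)(2−3)(2−7)(2−1) = (−6)·(−1)·(−5)·1 = −30 ≡ 3, so v_4 = 3^{−1} = 4 (mod 11).
  i = 5 (α = 1): (1−8)(1−3)(1−7)(1−2) = (−7)·(−2)·(−6)·(−1) = 84 ≡ 7, so v_5 = 7^{−1} = 8 (mod 11).
  v = [1, 8, 1, 4, 8].
Step 2: syndromes of r = [10, 5, 10, 4, 3] (all sums mod 11).
  S_0 = Σ v_i r_i = 1·10 + 8·5 + 1·10 + 4·4 + 8·3 = 100 ≡ 1.
  S_1 = Σ v_i α_i r_i = 1·8·10 + 8·3·5 + 1·7·10 + 4·2·4 + 8·1·3 = 326 ≡ 7.
  α_i^2 mod 11 = [9, 9, 5, 4, 1].
  S_2 = Σ v_i α_i^2 r_i = 1·9·10 + 8·9·5 + 1·5·10 + 4·4·4 + 8·1·3 = 588 ≡ 5.
  S = (1, 7, 5) ≠ 0, so r is not a codeword (an error is present).
Step 3: locate the error. For a single error e at position i, S_ℓ = v_i·e·α_i^ℓ, so α_err = S_1/S_0.
  S_0^{−1} = 1^{−1} = 1 (mod 11), so α_err = 7·1 = 7 ≡ 7 = α_3. Error position i = 3.
  Consistency check: S_2/S_1 = 5·8 = 40 ≡ 7 = α_err ✓ (single-error assumption holds).
Step 4: error magnitude e = S_0/v_3 = S_0·∏_{j≠3}(α_3 − α_j) = 1·1 = 1 ≡ 1 (mod 11).
Step 5: correct position 3: c_3 = r_3 − e = 10 − 1 ≡ 9 (mod 11). Hence c = [10, 5, 9, 4, 3].
  Check: interpolating c through the α_i gives m(x) = 2 + 1·x (degree < 2) with m(α_i) = c_i for every i, so c is indeed a codeword.


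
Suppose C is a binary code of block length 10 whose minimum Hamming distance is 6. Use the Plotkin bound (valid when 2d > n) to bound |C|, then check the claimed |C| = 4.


Plotkin bound M ≤ 6; given |C| = 4 ≤ bound (satisfied).

Check applicability: 2d = 12, n = 10.
2d − n = 2 > 0, so Plotkin applies.
Compute d/(2d−n) = 6/2 ≈ 3.0000.
⌊d/(2d−n)⌋ = 3.
Plotkin bound: M ≤ 2·3 = 6.
Given |C| = 4, check: satisfied.
This |C| is below the Plotkin bound.


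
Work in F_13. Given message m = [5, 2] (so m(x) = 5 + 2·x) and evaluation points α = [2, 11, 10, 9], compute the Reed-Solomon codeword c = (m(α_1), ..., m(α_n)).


c = [9, 1, 12, 10]

Message polynomial: m(x) = 5 + 2·x (mod 13).
For each evaluation point α_i, compute m(α_i) mod 13:
  α_1 = 2: Horner steps 2 → 9, so m(2) = 9.
  α_2 = 11: Horner steps 2 → 1, so m(11) = 1.
  α_3 = 10: Horner steps 2 → 12, so m(10) = 12.
  α_4 = 9: Horner steps 2 → 10, so m(9) = 10.
Codeword c = [9, 1, 12, 10] ∈ F_13^4.


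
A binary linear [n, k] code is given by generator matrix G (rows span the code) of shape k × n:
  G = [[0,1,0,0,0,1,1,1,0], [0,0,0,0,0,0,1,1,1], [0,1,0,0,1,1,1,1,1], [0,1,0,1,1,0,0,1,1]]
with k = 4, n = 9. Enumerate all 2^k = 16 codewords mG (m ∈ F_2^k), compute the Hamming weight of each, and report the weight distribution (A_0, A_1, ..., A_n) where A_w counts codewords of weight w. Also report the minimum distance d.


Weight distribution: A_0 = 1, A_2 = 1, A_3 = 6, A_4 = 5, A_5 = 2, A_6 = 1. Minimum distance d = 2.

Enumerate all 2^4 = 16 messages m ∈ F_2^4.
For each, compute codeword c = mG in F_2^9, then tally its weight.
  m = 0000 → c = 000000000, weight = 0.
  m = 1000 → c = 010001110, weight = 4.
  m = 0100 → c = 000000111, weight = 3.
  m = 1100 → c = 010001001, weight = 3.
  m = 0010 → c = 010011111, weight = 6.
  m = 1010 → c = 000010001, weight = 2.
  m = 0110 → c = 010011000, weight = 3.
  m = 1110 → c = 000010110, weight = 3.
  m = 0001 → c = 010110011, weight = 5.
  m = 1001 → c = 000111101, weight = 5.
  m = 0101 → c = 010110100, weight = 4.
  m = 1101 → c = 000111010, weight = 4.
  m = 0011 → c = 000101100, weight = 3.
  m = 1011 → c = 010100010, weight = 3.
  m = 0111 → c = 000101011, weight = 4.
  m = 1111 → c = 010100101, weight = 4.
Tally weights:
  weight 0: 1 codewords.
  weight 2: 1 codewords.
  weight 3: 6 codewords.
  weight 4: 5 codewords.
  weight 5: 2 codewords.
  weight 6: 1 codewords.
Minimum distance d = smallest w > 0 with A_w > 0 = 2.
Sanity: Σ A_w = 16 = 2^4 = 16 ✓.


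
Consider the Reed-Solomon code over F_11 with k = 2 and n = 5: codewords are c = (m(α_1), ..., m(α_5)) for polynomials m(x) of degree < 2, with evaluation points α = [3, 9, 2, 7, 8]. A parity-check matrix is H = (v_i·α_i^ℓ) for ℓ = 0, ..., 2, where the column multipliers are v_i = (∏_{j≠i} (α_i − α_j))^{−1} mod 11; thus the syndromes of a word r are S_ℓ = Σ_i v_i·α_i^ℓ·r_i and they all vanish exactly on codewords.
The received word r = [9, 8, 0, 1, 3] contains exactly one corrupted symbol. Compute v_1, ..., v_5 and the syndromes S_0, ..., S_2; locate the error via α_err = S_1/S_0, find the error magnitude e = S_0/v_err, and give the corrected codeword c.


S = (5, 7, 1), error at position 5, error magnitude e = 4, c = [9, 8, 0, 1, 10].

Step 1: column multipliers v_i = (∏_{j≠i}(α_i − α_j))^{−1} mod 11.
  i = 1 (α = 3): (3−9)(3−2)(3−7)(3−8) = (−6)·1·(−4)·(−5) = −120 ≡ 1, so v_1 = 1^{−1} = 1 (mod 11).
  i = 2 (α = 9): (9−3)(9−2)(9−7)(9−8) = 6·7·2·1 = 84 ≡ 7, so v_2 = 7^{−1} = 8 (mod 11).
  i = 3 (α = 2): (2−3)(2−9)(2−7)(2−8) = (−1)·(−7)·(−5)·(−6) = 210 ≡ 1, so v_3 = 1^{−1} = 1 (mod 11).
  i = 4 (α = 7): (7−3)(7−9)(7−2)(7−8) = 4·(−2)·5·(−1) = 40 ≡ 7, so v_4 = 7^{−1} = 8 (mod 11).
  i = 5 (α = 8): (8−3)(8−9)(8−2)(8−7) = 5·(−1)·6·1 = −30 ≡ 3, so v_5 = 3^{−1} = 4 (mod 11).
  v = [1, 8, 1, 8, 4].
Step 2: syndromes of r = [9, 8, 0, 1, 3] (all sums mod 11).
  S_0 = Σ v_i r_i = 1·9 + 8·8 + 1·0 + 8·1 + 4·3 = 93 ≡ 5.
  S_1 = Σ v_i α_i r_i = 1·3·9 + 8·9·8 + 1·2·0 + 8·7·1 + 4·8·3 = 755 ≡ 7.
  α_i^2 mod 11 = [9, 4, 4, 5, 9].
  S_2 = Σ v_i α_i^2 r_i = 1·9·9 + 8·4·8 + 1·4·0 + 8·5·1 + 4·9·3 = 485 ≡ 1.
  S = (5, 7, 1) ≠ 0, so r is not a codeword (an error is present).
Step 3: locate the error. For a single error e at position i, S_ℓ = v_i·e·α_i^ℓ, so α_err = S_1/S_0.
  S_0^{−1} = 5^{−1} = 9 (mod 11), so α_err = 7·9 = 63 ≡ 8 = α_5. Error position i = 5.
  Consistency check: S_2/S_1 = 1·8 = 8 ≡ 8 = α_err ✓ (single-error assumption holds).
Step 4: error magnitude e = S_0/v_5 = S_0·∏_{j≠5}(α_5 − α_j) = 5·3 = 15 ≡ 4 (mod 11).
Step 5: correct position 5: c_5 = r_5 − e = 3 − 4 ≡ 10 (mod 11). Hence c = [9, 8, 0, 1, 10].
  Check: interpolating c through the α_i gives m(x) = 4 + 9·x (degree < 2) with m(α_i) = c_i for every i, so c is indeed a codeword.


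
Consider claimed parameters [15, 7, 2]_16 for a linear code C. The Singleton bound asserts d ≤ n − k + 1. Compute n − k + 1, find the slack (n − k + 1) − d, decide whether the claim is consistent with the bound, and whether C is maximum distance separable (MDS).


Singleton RHS = n − k + 1 = 9, slack = 7, bound satisfied, not MDS.

Singleton bound: d ≤ n − k + 1.
Here n = 15, k = 7, so n − k + 1 = 9.
Given d = 2, check d ≤ 9: YES.
Slack = (n − k + 1) − d = 7.
The code is NOT MDS (slack = 7 > 0).
Description: the claimed parameters are [15, 7, 2]_16; such a code would be non-MDS.


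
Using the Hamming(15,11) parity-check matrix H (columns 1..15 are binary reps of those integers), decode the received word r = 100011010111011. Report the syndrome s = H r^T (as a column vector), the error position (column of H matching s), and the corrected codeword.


s = (0, 1, 1, 0)^T, error position = 6, corrected codeword c = 100010010111011

Compute s = H r^T mod 2 one row at a time:
  s_1 = 1 + 0 + 1 + 1 + 1 + 0 + 1 + 1 = 6 ≡ 0 (mod 2).
  s_2 = 0 + 1 + 1 + 0 + 1 + 0 + 1 + 1 = 5 ≡ 1 (mod 2).
  s_3 = 0 + 0 + 1 + 0 + 1 + 1 + 1 + 1 = 5 ≡ 1 (mod 2).
  s_4 = 1 + 0 + 1 + 0 + 0 + 1 + 0 + 1 = 4 ≡ 0 (mod 2).
s = (0, 1, 1, 0)^T — this equals column 6 of H (binary 0110), so error is at position 6.
Correct: flip bit 6 of r = 100011010111011 to get c = 100010010111011.


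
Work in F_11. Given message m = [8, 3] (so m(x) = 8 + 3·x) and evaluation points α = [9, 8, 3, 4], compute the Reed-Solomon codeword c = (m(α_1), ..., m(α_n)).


c = [2, 10, 6, 9]

Message polynomial: m(x) = 8 + 3·x (mod 11).
For each evaluation point α_i, compute m(α_i) mod 11:
  α_1 = 9: Horner steps 3 → 2, so m(9) = 2.
  α_2 = 8: Horner steps 3 → 10, so m(8) = 10.
  α_3 = 3: Horner steps 3 → 6, so m(3) = 6.
  α_4 = 4: Horner steps 3 → 9, so m(4) = 9.
Codeword c = [2, 10, 6, 9] ∈ F_11^4.


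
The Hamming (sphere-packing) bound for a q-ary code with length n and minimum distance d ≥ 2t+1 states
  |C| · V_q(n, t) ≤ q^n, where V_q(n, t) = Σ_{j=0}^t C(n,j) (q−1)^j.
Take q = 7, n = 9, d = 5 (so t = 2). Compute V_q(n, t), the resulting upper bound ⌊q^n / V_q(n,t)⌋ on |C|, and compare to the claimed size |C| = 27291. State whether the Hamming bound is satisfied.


V_q(n, t) = 1351, q^n = 40353607, Hamming bound = 29869, |C| = 27291 ≤ bound (satisfied).

Step 1: Compute V_q(n, t) = Σ_{j=0}^2 C(n, j) (q−1)^j.
  j = 0: C(9,0)·(6)^0 = 1·1 = 1.
  j = 1: C(9,1)·(6)^1 = 9·6 = 54.
  j = 2: C(9,2)·(6)^2 = 36·36 = 1296.
  V_q(n, t) = 1 + 54 + 1296 = 1351.
Step 2: q^n = 7^9 = 40353607.
Step 3: Hamming bound ⌊q^n / V_q(n,t)⌋ = ⌊40353607/1351⌋ = 29869.
Step 4: Compare |C| = 27291 to 29869: satisfied.
The claimed |C| lies below the Hamming bound.


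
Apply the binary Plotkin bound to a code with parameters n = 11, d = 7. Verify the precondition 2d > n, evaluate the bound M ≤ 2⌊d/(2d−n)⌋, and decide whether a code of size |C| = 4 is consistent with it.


Plotkin bound M ≤ 4; given |C| = 4 ≤ bound (satisfied).

Check applicability: 2d = 14, n = 11.
2d − n = 3 > 0, so Plotkin applies.
Compute d/(2d−n) = 7/3 ≈ 2.3333.
⌊d/(2d−n)⌋ = 2.
Plotkin bound: M ≤ 2·2 = 4.
Given |C| = 4, check: satisfied.
This |C| is at the Plotkin bound.


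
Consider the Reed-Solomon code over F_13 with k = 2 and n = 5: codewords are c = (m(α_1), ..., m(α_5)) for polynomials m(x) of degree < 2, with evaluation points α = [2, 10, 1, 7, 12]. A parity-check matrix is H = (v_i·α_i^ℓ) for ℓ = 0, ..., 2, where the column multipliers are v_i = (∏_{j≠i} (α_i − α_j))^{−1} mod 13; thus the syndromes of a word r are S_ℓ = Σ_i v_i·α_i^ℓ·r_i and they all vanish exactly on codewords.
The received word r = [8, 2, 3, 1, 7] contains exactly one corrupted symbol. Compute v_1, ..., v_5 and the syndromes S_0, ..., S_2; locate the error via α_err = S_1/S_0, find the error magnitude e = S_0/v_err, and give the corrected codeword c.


S = (12, 12, 12), error at position 3, error magnitude e = 4, c = [8, 2, 12, 1, 7].

Step 1: column multipliers v_i = (∏_{j≠i}(α_i − α_j))^{−1} mod 13.
  i = 1 (α = 2): (2−10)(2−1)(2−7)(2−12) = (−8)·1·(−5)·(−10) = −400 ≡ 3, so v_1 = 3^{−1} = 9 (mod 13).
  i = 2 (α = 10): (10−2)(10−1)(10−7)(10−12) = 8·9·3·(−2) = −432 ≡ 10, so v_2 = 10^{−1} = 4 (mod 13).
  i = 3 (α = 1): (1−2)(1−10)(1−7)(1−12) = (−1)·(−9)·(−6)·(−11) = 594 ≡ 9, so v_3 = 9^{−1} = 3 (mod 13).
  i = 4 (α = 7): (7−2)(7−10)(7−1)(7−12) = 5·(−3)·6·(−5) = 450 ≡ 8, so v_4 = 8^{−1} = 5 (mod 13).
  i = 5 (α = 12): (12−2)(12−10)(12−1)(12−7) = 10·2·11·5 = 1100 ≡ 8, so v_5 = 8^{−1} = 5 (mod 13).
  v = [9, 4, 3, 5, 5].
Step 2: syndromes of r = [8, 2, 3, 1, 7] (all sums mod 13).
  S_0 = Σ v_i r_i = 9·8 + 4·2 + 3·3 + 5·1 + 5·7 = 129 ≡ 12.
  S_1 = Σ v_i α_i r_i = 9·2·8 + 4·10·2 + 3·1·3 + 5·7·1 + 5·12·7 = 688 ≡ 12.
  α_i^2 mod 13 = [4, 9, 1, 10, 1].
  S_2 = Σ v_i α_i^2 r_i = 9·4·8 + 4·9·2 + 3·1·3 + 5·10·1 + 5·1·7 = 454 ≡ 12.
  S = (12, 12, 12) ≠ 0, so r is not a codeword (an error is present).
Step 3: locate the error. For a single error e at position i, S_ℓ = v_i·e·α_i^ℓ, so α_err = S_1/S_0.
  S_0^{−1} = 12^{−1} = 12 (mod 13), so α_err = 12·12 = 144 ≡ 1 = α_3. Error position i = 3.
  Consistency check: S_2/S_1 = 12·12 = 144 ≡ 1 = α_err ✓ (single-error assumption holds).
Step 4: error magnitude e = S_0/v_3 = S_0·∏_{j≠3}(α_3 − α_j) = 12·9 = 108 ≡ 4 (mod 13).
Step 5: correct position 3: c_3 = r_3 − e = 3 − 4 ≡ 12 (mod 13). Hence c = [8, 2, 12, 1, 7].
  Check: interpolating c through the α_i gives m(x) = 3 + 9·x (degree < 2) with m(α_i) = c_i for every i, so c is indeed a codeword.


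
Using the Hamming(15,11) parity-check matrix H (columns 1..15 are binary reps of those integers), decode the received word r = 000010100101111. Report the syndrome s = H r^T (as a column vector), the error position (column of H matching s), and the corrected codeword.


s = (1, 0, 0, 0)^T, error position = 8, corrected codeword c = 000010110101111

Compute s = H r^T mod 2 one row at a time:
  s_1 = 0 + 0 + 1 + 0 + 1 + 1 + 1 + 1 = 5 ≡ 1 (mod 2).
  s_2 = 0 + 1 + 0 + 1 + 1 + 1 + 1 + 1 = 6 ≡ 0 (mod 2).
  s_3 = 0 + 0 + 0 + 1 + 1 + 0 + 1 + 1 = 4 ≡ 0 (mod 2).
  s_4 = 0 + 0 + 1 + 1 + 0 + 0 + 1 + 1 = 4 ≡ 0 (mod 2).
s = (1, 0, 0, 0)^T — this equals column 8 of H (binary 1000), so error is at position 8.
Correct: flip bit 8 of r = 000010100101111 to get c = 000010110101111.


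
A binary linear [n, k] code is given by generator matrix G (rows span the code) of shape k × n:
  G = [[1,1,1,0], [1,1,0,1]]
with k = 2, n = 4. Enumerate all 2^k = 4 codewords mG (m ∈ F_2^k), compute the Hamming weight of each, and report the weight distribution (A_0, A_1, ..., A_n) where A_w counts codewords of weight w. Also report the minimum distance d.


Weight distribution: A_0 = 1, A_2 = 1, A_3 = 2. Minimum distance d = 2.

Enumerate all 2^2 = 4 messages m ∈ F_2^2.
For each, compute codeword c = mG in F_2^4, then tally its weight.
  m = 00 → c = 0000, weight = 0.
  m = 10 → c = 1110, weight = 3.
  m = 01 → c = 1101, weight = 3.
  m = 11 → c = 0011, weight = 2.
Tally weights:
  weight 0: 1 codewords.
  weight 2: 1 codewords.
  weight 3: 2 codewords.
Minimum distance d = smallest w > 0 with A_w > 0 = 2.
Sanity: Σ A_w = 4 = 2^2 = 4 ✓.


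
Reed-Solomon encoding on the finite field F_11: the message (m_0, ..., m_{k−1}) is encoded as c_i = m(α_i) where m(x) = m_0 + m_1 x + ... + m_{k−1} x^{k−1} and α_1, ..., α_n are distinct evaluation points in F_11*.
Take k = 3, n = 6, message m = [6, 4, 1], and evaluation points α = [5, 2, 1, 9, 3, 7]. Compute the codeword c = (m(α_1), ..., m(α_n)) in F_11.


c = [7, 7, 0, 2, 5, 6]

Message polynomial: m(x) = 6 + 4·x + 1·x^2 (mod 11).
For each evaluation point α_i, compute m(α_i) mod 11:
  α_1 = 5: Horner steps 1 → 9 → 7, so m(5) = 7.
  α_2 = 2: Horner steps 1 → 6 → 7, so m(2) = 7.
  α_3 = 1: Horner steps 1 → 5 → 0, so m(1) = 0.
  α_4 = 9: Horner steps 1 → 2 → 2, so m(9) = 2.
  α_5 = 3: Horner steps 1 → 7 → 5, so m(3) = 5.
  α_6 = 7: Horner steps 1 → 0 → 6, so m(7) = 6.
Codeword c = [7, 7, 0, 2, 5, 6] ∈ F_11^6.


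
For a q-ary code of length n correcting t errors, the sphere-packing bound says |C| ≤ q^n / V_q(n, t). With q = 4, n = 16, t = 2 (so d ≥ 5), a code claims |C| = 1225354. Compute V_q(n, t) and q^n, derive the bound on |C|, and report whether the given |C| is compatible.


V_q(n, t) = 1129, q^n = 4294967296, Hamming bound = 3804222, |C| = 1225354 ≤ bound (satisfied).

Step 1: Compute V_q(n, t) = Σ_{j=0}^2 C(n, j) (q−1)^j.
  j = 0: C(16,0)·(3)^0 = 1·1 = 1.
  j = 1: C(16,1)·(3)^1 = 16·3 = 48.
  j = 2: C(16,2)·(3)^2 = 120·9 = 1080.
  V_q(n, t) = 1 + 48 + 1080 = 1129.
Step 2: q^n = 4^16 = 4294967296.
Step 3: Hamming bound ⌊q^n / V_q(n,t)⌋ = ⌊4294967296/1129⌋ = 3804222.
Step 4: Compare |C| = 1225354 to 3804222: satisfied.
The claimed |C| lies below the Hamming bound.


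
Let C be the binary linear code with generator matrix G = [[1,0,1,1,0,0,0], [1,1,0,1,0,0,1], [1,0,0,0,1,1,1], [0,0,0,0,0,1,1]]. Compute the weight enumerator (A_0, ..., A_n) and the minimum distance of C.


Weight distribution: A_0 = 1, A_2 = 2, A_3 = 4, A_4 = 5, A_5 = 4. Minimum distance d = 2.

Enumerate all 2^4 = 16 messages m ∈ F_2^4.
For each, compute codeword c = mG in F_2^7, then tally its weight.
  m = 0000 → c = 0000000, weight = 0.
  m = 1000 → c = 1011000, weight = 3.
  m = 0100 → c = 1101001, weight = 4.
  m = 1100 → c = 0110001, weight = 3.
  m = 0010 → c = 1000111, weight = 4.
  m = 1010 → c = 0011111, weight = 5.
  m = 0110 → c = 0101110, weight = 4.
  m = 1110 → c = 1110110, weight = 5.
  m = 0001 → c = 0000011, weight = 2.
  m = 1001 → c = 1011011, weight = 5.
  m = 0101 → c = 1101010, weight = 4.
  m = 1101 → c = 0110010, weight = 3.
  m = 0011 → c = 1000100, weight = 2.
  m = 1011 → c = 0011100, weight = 3.
  m = 0111 → c = 0101101, weight = 4.
  m = 1111 → c = 1110101, weight = 5.
Tally weights:
  weight 0: 1 codewords.
  weight 2: 2 codewords.
  weight 3: 4 codewords.
  weight 4: 5 codewords.
  weight 5: 4 codewords.
Minimum distance d = smallest w > 0 with A_w > 0 = 2.
Sanity: Σ A_w = 16 = 2^4 = 16 ✓.


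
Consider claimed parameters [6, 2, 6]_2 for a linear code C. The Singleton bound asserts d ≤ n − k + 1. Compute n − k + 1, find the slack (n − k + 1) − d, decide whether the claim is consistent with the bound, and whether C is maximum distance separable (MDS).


Singleton RHS = n − k + 1 = 5, slack = -1, bound violated (no such code; not MDS).

Singleton bound: d ≤ n − k + 1.
Here n = 6, k = 2, so n − k + 1 = 5.
Given d = 6, check d ≤ 5: NO.
Slack = (n − k + 1) − d = -1.
The slack is negative: d = 6 exceeds n − k + 1 = 5 by 1, so the Singleton bound is violated and no linear [6, 2, 6]_2 code can exist. In particular it is not MDS (MDS requires d = n − k + 1 exactly).
Description: the claimed parameters are [6, 2, 6]_2; such a code would be impossible (violates the Singleton bound).


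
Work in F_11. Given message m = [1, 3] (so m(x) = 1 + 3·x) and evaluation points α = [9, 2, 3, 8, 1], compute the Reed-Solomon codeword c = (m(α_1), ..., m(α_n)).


c = [6, 7, 10, 3, 4]

Message polynomial: m(x) = 1 + 3·x (mod 11).
For each evaluation point α_i, compute m(α_i) mod 11:
  α_1 = 9: Horner steps 3 → 6, so m(9) = 6.
  α_2 = 2: Horner steps 3 → 7, so m(2) = 7.
  α_3 = 3: Horner steps 3 → 10, so m(3) = 10.
  α_4 = 8: Horner steps 3 → 3, so m(8) = 3.
  α_5 = 1: Horner steps 3 → 4, so m(1) = 4.
Codeword c = [6, 7, 10, 3, 4] ∈ F_11^5.


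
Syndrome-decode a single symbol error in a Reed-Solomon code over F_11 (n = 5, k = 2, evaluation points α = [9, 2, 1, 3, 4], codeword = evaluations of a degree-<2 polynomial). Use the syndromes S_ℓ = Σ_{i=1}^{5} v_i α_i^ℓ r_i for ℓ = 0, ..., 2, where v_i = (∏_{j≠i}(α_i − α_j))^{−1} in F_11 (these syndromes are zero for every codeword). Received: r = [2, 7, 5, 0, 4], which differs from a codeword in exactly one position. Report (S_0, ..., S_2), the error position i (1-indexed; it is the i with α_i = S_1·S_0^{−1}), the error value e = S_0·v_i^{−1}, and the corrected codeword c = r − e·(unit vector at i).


S = (6, 6, 6), error at position 3, error magnitude e = 2, c = [2, 7, 3, 0, 4].

Step 1: column multipliers v_i = (∏_{j≠i}(α_i − α_j))^{−1} mod 11.
  i = 1 (α = 9): (9−2)(9−1)(9−3)(9−4) = 7·8·6·5 = 1680 ≡ 8, so v_1 = 8^{−1} = 7 (mod 11).
  i = 2 (α = 2): (2−9)(2−1)(2−3)(2−4) = (−7)·1·(−1)·(−2) = −14 ≡ 8, so v_2 = 8^{−1} = 7 (mod 11).
  i = 3 (α = 1): (1−9)(1−2)(1−3)(1−4) = (−8)·(−1)·(−2)·(−3) = 48 ≡ 4, so v_3 = 4^{−1} = 3 (mod 11).
  i = 4 (α = 3): (3−9)(3−2)(3−1)(3−4) = (−6)·1·2·(−1) = 12 ≡ 1, so v_4 = 1^{−1} = 1 (mod 11).
  i = 5 (α = 4): (4−9)(4−2)(4−1)(4−3) = (−5)·2·3·1 = −30 ≡ 3, so v_5 = 3^{−1} = 4 (mod 11).
  v = [7, 7, 3, 1, 4].
Step 2: syndromes of r = [2, 7, 5, 0, 4] (all sums mod 11).
  S_0 = Σ v_i r_i = 7·2 + 7·7 + 3·5 + 1·0 + 4·4 = 94 ≡ 6.
  S_1 = Σ v_i α_i r_i = 7·9·2 + 7·2·7 + 3·1·5 + 1·3·0 + 4·4·4 = 303 ≡ 6.
  α_i^2 mod 11 = [4, 4, 1, 9, 5].
  S_2 = Σ v_i α_i^2 r_i = 7·4·2 + 7·4·7 + 3·1·5 + 1·9·0 + 4·5·4 = 347 ≡ 6.
  S = (6, 6, 6) ≠ 0, so r is not a codeword (an error is present).
Step 3: locate the error. For a single error e at position i, S_ℓ = v_i·e·α_i^ℓ, so α_err = S_1/S_0.
  S_0^{−1} = 6^{−1} = 2 (mod 11), so α_err = 6·2 = 12 ≡ 1 = α_3. Error position i = 3.
  Consistency check: S_2/S_1 = 6·2 = 12 ≡ 1 = α_err ✓ (single-error assumption holds).
Step 4: error magnitude e = S_0/v_3 = S_0·∏_{j≠3}(α_3 − α_j) = 6·4 = 24 ≡ 2 (mod 11).
Step 5: correct position 3: c_3 = r_3 − e = 5 − 2 ≡ 3 (mod 11). Hence c = [2, 7, 3, 0, 4].
  Check: interpolating c through the α_i gives m(x) = 10 + 4·x (degree < 2) with m(α_i) = c_i for every i, so c is indeed a codeword.
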